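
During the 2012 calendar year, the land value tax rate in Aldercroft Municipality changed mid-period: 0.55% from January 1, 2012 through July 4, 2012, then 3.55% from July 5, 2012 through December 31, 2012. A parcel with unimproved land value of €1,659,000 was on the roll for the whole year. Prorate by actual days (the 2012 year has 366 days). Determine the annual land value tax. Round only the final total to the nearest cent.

€33,601.55

January 1 – July 4, 2012: 186 days at 0.55% → €1,659,000 × 0.55% × 186/366 = €4,637.0410
July 5 – December 31, 2012: 180 days at 3.55% → €1,659,000 × 3.55% × 180/366 = €28,964.5082
Total = €33,601.5492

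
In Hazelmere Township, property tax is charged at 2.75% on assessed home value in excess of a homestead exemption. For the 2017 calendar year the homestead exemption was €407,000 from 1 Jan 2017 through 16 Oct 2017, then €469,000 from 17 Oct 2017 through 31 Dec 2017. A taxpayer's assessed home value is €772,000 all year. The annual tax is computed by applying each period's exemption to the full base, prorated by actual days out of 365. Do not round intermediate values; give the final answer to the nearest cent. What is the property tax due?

1 Jan – 16 Oct 2017: 289 days, exemption €407,000 → (€772,000 − €407,000) × 2.75% × 289/365 = €7,947.5000
17 Oct – 31 Dec 2017: 76 days, exemption €469,000 → (€772,000 − €469,000) × 2.75% × 76/365 = €1,734.9863
Total = €9,682.4863

€9,682.49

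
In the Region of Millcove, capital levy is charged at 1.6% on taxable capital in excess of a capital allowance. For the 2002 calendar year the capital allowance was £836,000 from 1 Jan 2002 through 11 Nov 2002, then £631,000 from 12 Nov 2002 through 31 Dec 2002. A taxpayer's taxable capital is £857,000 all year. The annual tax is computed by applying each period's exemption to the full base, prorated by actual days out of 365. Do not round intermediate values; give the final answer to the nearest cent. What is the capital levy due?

1 Jan – 11 Nov 2002: 315 days, exemption £836,000 → (£857,000 − £836,000) × 1.6% × 315/365 = £289.9726
12 Nov – 31 Dec 2002: 50 days, exemption £631,000 → (£857,000 − £631,000) × 1.6% × 50/365 = £495.3425
Total = £785.3151

£785.32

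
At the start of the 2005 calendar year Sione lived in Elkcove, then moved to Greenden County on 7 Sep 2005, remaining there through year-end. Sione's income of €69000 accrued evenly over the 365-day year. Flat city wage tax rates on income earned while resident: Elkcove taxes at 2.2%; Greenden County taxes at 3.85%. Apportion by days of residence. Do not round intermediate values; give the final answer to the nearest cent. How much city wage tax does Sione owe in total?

€1879.82

Elkcove, 1 Jan – 6 Sep 2005: 249 days → €69000 × 2.2% × 249/365 = €1035.5671
Greenden County, 7 Sep – 31 Dec 2005: 116 days → €69000 × 3.85% × 116/365 = €844.2575
Total = €1879.8247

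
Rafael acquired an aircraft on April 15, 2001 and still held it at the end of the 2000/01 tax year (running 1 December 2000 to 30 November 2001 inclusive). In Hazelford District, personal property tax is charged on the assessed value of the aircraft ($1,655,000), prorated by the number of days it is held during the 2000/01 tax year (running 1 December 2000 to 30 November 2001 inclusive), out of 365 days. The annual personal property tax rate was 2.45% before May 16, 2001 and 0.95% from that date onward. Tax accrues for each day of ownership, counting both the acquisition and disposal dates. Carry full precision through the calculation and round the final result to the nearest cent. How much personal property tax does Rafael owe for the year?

$12,015.75

April 15 – May 15, 2001: 31 days at 2.45% → $1,655,000 × 2.45% × 31/365 = $3,443.7603
May 16 – November 30, 2001: 199 days at 0.95% → $1,655,000 × 0.95% × 199/365 = $8,571.9932
Total = $12,015.7534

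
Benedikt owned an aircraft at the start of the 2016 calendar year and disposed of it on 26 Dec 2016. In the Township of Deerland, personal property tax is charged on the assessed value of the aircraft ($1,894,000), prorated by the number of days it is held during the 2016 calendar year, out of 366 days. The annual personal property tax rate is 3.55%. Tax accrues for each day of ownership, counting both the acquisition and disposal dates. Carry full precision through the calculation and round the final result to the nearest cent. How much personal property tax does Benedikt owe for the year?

Days held (1 Jan – 26 Dec 2016): 361 out of 366
Tax = $1,894,000 × 3.55% × 361/366 = $66,318.4617

$66,318.46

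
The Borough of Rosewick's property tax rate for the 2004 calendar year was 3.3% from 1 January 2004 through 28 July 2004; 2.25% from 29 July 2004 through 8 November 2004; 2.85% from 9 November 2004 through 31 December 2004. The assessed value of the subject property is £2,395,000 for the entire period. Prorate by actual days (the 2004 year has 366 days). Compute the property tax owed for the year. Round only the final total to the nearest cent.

£70,397.30

1 January – 28 July 2004: 210 days at 3.3% → £2,395,000 × 3.3% × 210/366 = £45,347.9508
29 July – 8 November 2004: 103 days at 2.25% → £2,395,000 × 2.25% × 103/366 = £15,165.0615
9 November – 31 December 2004: 53 days at 2.85% → £2,395,000 × 2.85% × 53/366 = £9,884.2828
Total = £70,397.2951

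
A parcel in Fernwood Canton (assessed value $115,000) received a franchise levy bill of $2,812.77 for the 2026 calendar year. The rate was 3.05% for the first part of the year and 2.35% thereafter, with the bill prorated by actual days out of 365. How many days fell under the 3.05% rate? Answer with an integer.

Let d = days at the first rate; then 365 − d days at the second rate.
$115,000 × [3.05%·d + 2.35%·(365−d)] / 365 = $2,812.77
Solving gives d = 50, so the new rate took effect on 20 February 2026.

50 days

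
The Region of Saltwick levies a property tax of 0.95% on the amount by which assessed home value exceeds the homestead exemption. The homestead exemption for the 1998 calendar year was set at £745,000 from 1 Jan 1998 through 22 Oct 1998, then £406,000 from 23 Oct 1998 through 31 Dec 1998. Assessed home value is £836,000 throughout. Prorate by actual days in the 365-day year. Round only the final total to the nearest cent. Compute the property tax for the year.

1 Jan – 22 Oct 1998: 295 days, exemption £745,000 → (£836,000 − £745,000) × 0.95% × 295/365 = £698.7055
23 Oct – 31 Dec 1998: 70 days, exemption £406,000 → (£836,000 − £406,000) × 0.95% × 70/365 = £783.4247
Total = £1,482.1301

£1,482.13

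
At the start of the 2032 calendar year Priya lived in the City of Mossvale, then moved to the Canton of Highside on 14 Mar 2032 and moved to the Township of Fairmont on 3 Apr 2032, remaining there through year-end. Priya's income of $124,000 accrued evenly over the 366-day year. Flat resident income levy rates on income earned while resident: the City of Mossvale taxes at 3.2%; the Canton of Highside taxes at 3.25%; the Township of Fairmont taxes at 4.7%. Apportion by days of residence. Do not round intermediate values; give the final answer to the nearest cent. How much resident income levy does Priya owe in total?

$5,358.77

The City of Mossvale, 1 Jan – 13 Mar 2032: 73 days → $124,000 × 3.2% × 73/366 = $791.4317
The Canton of Highside, 14 Mar – 2 Apr 2032: 20 days → $124,000 × 3.25% × 20/366 = $220.2186
The Township of Fairmont, 3 Apr – 31 Dec 2032: 273 days → $124,000 × 4.7% × 273/366 = $4,347.1148
Total = $5,358.7650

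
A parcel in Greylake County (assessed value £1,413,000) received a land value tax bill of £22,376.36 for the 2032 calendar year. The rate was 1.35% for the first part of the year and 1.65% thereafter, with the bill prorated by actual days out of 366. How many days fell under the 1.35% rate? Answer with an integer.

81 days

Let d = days at the first rate; then 366 − d days at the second rate.
£1,413,000 × [1.35%·d + 1.65%·(366−d)] / 366 = £22,376.36
Solving gives d = 81, so the new rate took effect on 22 March 2032.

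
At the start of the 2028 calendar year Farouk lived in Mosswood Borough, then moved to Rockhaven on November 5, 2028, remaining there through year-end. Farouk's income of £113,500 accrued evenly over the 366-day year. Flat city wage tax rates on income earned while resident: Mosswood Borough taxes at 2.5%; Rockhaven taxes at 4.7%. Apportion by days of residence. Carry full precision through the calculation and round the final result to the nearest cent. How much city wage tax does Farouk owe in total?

£3,226.38

Mosswood Borough, January 1 – November 4, 2028: 309 days → £113,500 × 2.5% × 309/366 = £2,395.5943
Rockhaven, November 5 – December 31, 2028: 57 days → £113,500 × 4.7% × 57/366 = £830.7828
Total = £3,226.3770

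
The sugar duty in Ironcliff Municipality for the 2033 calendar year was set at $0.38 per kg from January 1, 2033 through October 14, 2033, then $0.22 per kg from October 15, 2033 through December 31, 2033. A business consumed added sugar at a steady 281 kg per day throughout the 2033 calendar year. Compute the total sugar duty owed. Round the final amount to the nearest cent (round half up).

January 1 – October 14, 2033: 287 days × 281 kg/day = 80,647 kg at $0.38/kg → $30645.86
October 15 – December 31, 2033: 78 days × 281 kg/day = 21,918 kg at $0.22/kg → $4821.96

$35467.82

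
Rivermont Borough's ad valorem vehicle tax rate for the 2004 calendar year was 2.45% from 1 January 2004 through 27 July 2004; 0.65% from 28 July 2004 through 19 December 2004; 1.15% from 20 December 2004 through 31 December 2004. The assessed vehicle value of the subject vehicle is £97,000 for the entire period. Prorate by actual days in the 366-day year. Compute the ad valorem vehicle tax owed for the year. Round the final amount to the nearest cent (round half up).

£1,643.43

1 January – 27 July 2004: 209 days at 2.45% → £97,000 × 2.45% × 209/366 = £1,357.0724
28 July – 19 December 2004: 145 days at 0.65% → £97,000 × 0.65% × 145/366 = £249.7883
20 December – 31 December 2004: 12 days at 1.15% → £97,000 × 1.15% × 12/366 = £36.5738
Total = £1,643.4344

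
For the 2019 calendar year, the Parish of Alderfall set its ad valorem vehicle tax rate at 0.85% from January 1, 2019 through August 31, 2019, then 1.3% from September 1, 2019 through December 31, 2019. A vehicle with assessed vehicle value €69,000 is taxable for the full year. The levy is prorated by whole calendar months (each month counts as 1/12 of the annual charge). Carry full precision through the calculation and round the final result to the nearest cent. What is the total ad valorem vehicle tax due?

€690.00

January 1 – August 31, 2019: 8 months at 0.85% → €69,000 × 0.85% × 8/12 = €391.0000
September 1 – December 31, 2019: 4 months at 1.3% → €69,000 × 1.3% × 4/12 = €299.0000
Total = €690.0000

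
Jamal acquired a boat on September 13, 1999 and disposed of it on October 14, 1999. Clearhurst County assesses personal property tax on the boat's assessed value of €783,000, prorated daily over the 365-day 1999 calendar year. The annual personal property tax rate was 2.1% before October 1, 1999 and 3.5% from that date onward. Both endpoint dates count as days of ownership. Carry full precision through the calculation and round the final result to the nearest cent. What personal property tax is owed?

€1,862.04

September 13 – September 30, 1999: 18 days at 2.1% → €783,000 × 2.1% × 18/365 = €810.8877
October 1 – October 14, 1999: 14 days at 3.5% → €783,000 × 3.5% × 14/365 = €1,051.1507
Total = €1,862.0384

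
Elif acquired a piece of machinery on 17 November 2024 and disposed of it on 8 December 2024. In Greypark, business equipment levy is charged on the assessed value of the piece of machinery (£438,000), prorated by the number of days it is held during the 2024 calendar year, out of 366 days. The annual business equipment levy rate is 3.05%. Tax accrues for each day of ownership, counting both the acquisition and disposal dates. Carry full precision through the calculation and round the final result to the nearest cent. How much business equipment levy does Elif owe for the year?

£803.00

Days held (17 November – 8 December 2024): 22 out of 366
Tax = £438,000 × 3.05% × 22/366 = £803.0000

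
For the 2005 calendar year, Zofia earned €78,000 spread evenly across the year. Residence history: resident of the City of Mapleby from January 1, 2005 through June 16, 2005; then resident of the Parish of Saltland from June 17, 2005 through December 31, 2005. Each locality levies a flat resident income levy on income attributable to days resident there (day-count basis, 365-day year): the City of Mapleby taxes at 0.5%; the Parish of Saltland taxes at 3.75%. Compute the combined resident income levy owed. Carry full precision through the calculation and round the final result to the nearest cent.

The City of Mapleby, January 1 – June 16, 2005: 167 days → €78,000 × 0.5% × 167/365 = €178.4384
The Parish of Saltland, June 17 – December 31, 2005: 198 days → €78,000 × 3.75% × 198/365 = €1,586.7123
Total = €1,765.1507

€1,765.15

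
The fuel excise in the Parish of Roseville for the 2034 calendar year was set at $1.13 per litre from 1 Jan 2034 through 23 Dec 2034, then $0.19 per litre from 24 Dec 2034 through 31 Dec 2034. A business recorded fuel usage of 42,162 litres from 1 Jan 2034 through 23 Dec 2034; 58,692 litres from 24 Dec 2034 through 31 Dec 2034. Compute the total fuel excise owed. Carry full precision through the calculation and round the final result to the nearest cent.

$58,794.54

1 Jan – 23 Dec 2034: 42,162 litres at $1.13/litre → $47,643.06
24 Dec – 31 Dec 2034: 58,692 litres at $0.19/litre → $11,151.48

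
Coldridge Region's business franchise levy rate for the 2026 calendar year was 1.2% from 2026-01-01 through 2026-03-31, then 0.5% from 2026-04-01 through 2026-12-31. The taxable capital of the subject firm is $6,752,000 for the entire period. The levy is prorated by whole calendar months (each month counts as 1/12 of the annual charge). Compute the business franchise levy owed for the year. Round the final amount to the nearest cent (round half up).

$45,576.00

2026-01-01 to 2026-03-31: 3 months at 1.2% → $6,752,000 × 1.2% × 3/12 = $20,256.0000
2026-04-01 to 2026-12-31: 9 months at 0.5% → $6,752,000 × 0.5% × 9/12 = $25,320.0000
Total = $45,576.0000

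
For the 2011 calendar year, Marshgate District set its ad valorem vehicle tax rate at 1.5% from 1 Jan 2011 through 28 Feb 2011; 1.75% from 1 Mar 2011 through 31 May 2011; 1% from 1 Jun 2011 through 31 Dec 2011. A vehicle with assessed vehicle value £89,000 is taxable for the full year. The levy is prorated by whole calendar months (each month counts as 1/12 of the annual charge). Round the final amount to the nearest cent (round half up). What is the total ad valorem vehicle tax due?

£1,131.04

1 Jan – 28 Feb 2011: 2 months at 1.5% → £89,000 × 1.5% × 2/12 = £222.5000
1 Mar – 31 May 2011: 3 months at 1.75% → £89,000 × 1.75% × 3/12 = £389.3750
1 Jun – 31 Dec 2011: 7 months at 1% → £89,000 × 1% × 7/12 = £519.1667
Total = £1,131.0417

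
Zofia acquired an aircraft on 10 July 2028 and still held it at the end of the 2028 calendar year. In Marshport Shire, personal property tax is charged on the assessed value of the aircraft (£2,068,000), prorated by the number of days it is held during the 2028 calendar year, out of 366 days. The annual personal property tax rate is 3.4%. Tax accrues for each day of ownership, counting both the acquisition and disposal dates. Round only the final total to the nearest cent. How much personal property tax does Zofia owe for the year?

£33,619.13

Days held (10 July – 31 December 2028): 175 out of 366
Tax = £2,068,000 × 3.4% × 175/366 = £33,619.1257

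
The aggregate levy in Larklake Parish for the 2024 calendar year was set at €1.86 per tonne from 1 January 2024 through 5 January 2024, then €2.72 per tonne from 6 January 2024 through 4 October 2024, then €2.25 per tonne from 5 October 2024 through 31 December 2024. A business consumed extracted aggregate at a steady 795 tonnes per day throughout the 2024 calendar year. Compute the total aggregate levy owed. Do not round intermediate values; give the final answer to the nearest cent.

1 January – 5 January 2024: 5 days × 795 tonnes/day = 3,975 tonnes at €1.86/tonne → €7,393.50
6 January – 4 October 2024: 273 days × 795 tonnes/day = 217,035 tonnes at €2.72/tonne → €590,335.20
5 October – 31 December 2024: 88 days × 795 tonnes/day = 69,960 tonnes at €2.25/tonne → €157,410.00

€755,138.70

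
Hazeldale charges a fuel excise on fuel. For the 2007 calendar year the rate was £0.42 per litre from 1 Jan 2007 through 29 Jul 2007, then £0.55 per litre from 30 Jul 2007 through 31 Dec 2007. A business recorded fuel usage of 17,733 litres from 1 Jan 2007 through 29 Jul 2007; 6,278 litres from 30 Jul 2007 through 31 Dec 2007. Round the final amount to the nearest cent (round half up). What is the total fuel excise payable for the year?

£10,900.76

1 Jan – 29 Jul 2007: 17,733 litres at £0.42/litre → £7,447.86
30 Jul – 31 Dec 2007: 6,278 litres at £0.55/litre → £3,452.90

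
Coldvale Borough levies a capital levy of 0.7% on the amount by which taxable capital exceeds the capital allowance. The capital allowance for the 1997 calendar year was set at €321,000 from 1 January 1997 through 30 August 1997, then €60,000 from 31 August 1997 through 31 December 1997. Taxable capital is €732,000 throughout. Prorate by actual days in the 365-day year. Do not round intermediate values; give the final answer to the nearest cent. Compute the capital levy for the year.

€3,492.67

1 January – 30 August 1997: 242 days, exemption €321,000 → (€732,000 − €321,000) × 0.7% × 242/365 = €1,907.4904
31 August – 31 December 1997: 123 days, exemption €60,000 → (€732,000 − €60,000) × 0.7% × 123/365 = €1,585.1836
Total = €3,492.6740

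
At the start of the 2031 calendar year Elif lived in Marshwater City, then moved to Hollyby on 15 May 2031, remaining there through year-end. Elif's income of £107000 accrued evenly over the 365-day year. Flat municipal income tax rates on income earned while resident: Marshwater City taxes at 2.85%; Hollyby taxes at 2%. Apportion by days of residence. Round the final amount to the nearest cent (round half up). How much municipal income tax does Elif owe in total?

£2473.90

Marshwater City, 1 January – 14 May 2031: 134 days → £107000 × 2.85% × 134/365 = £1119.5425
Hollyby, 15 May – 31 December 2031: 231 days → £107000 × 2% × 231/365 = £1354.3562
Total = £2473.8986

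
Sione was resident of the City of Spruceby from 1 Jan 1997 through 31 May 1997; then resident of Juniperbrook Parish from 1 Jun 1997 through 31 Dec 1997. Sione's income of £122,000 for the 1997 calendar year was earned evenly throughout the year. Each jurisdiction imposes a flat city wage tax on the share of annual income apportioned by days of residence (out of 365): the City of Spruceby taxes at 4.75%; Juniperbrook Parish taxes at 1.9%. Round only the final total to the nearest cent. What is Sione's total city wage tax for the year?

The City of Spruceby, 1 Jan – 31 May 1997: 151 days → £122,000 × 4.75% × 151/365 = £2,397.3836
Juniperbrook Parish, 1 Jun – 31 Dec 1997: 214 days → £122,000 × 1.9% × 214/365 = £1,359.0466
Total = £3,756.4301

£3,756.43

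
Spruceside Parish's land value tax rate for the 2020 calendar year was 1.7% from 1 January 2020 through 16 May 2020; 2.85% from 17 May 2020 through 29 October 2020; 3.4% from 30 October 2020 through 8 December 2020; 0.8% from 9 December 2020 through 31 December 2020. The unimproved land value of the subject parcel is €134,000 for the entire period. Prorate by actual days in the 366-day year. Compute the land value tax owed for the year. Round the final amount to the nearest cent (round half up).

€3,150.10

1 January – 16 May 2020: 137 days at 1.7% → €134,000 × 1.7% × 137/366 = €852.6940
17 May – 29 October 2020: 166 days at 2.85% → €134,000 × 2.85% × 166/366 = €1,732.1148
30 October – 8 December 2020: 40 days at 3.4% → €134,000 × 3.4% × 40/366 = €497.9235
9 December – 31 December 2020: 23 days at 0.8% → €134,000 × 0.8% × 23/366 = €67.3661
Total = €3,150.0984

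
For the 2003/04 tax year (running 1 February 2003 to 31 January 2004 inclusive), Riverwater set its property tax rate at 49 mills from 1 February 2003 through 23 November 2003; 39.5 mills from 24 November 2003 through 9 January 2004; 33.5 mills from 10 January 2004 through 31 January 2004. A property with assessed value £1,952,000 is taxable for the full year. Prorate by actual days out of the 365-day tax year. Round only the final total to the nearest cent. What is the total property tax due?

1 February – 23 November 2003: 296 days at 49 mills → £1,952,000 × 4.9% × 296/365 = £77,566.5973
24 November 2003 – 9 January 2004: 47 days at 39.5 mills → £1,952,000 × 3.95% × 47/365 = £9,928.4603
10 January – 31 January 2004: 22 days at 33.5 mills → £1,952,000 × 3.35% × 22/365 = £3,941.4356
Total = £91,436.4932

£91,436.49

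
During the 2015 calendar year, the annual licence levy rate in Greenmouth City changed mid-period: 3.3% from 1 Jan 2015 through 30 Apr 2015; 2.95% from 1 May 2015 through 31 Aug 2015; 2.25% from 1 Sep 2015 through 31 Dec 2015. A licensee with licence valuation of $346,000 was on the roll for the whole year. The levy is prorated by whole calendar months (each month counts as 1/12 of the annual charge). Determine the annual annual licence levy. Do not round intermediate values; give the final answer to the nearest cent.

1 Jan – 30 Apr 2015: 4 months at 3.3% → $346,000 × 3.3% × 4/12 = $3,806.0000
1 May – 31 Aug 2015: 4 months at 2.95% → $346,000 × 2.95% × 4/12 = $3,402.3333
1 Sep – 31 Dec 2015: 4 months at 2.25% → $346,000 × 2.25% × 4/12 = $2,595.0000
Total = $9,803.3333

$9,803.33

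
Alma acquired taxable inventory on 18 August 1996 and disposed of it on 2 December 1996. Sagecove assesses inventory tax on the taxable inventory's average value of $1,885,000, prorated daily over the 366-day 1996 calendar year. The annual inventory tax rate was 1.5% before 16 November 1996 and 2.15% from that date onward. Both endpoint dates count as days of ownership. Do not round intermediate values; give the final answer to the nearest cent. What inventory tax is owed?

$8,835.29

18 August – 15 November 1996: 90 days at 1.5% → $1,885,000 × 1.5% × 90/366 = $6,952.8689
16 November – 2 December 1996: 17 days at 2.15% → $1,885,000 × 2.15% × 17/366 = $1,882.4249
Total = $8,835.2937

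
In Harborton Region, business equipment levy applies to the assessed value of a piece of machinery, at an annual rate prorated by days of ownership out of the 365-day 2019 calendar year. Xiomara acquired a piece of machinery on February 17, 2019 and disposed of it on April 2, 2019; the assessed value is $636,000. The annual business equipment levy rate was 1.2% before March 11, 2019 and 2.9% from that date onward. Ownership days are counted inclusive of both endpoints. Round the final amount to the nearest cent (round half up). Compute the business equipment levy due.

$1,622.24

February 17 – March 10, 2019: 22 days at 1.2% → $636,000 × 1.2% × 22/365 = $460.0110
March 11 – April 2, 2019: 23 days at 2.9% → $636,000 × 2.9% × 23/365 = $1,162.2247
Total = $1,622.2356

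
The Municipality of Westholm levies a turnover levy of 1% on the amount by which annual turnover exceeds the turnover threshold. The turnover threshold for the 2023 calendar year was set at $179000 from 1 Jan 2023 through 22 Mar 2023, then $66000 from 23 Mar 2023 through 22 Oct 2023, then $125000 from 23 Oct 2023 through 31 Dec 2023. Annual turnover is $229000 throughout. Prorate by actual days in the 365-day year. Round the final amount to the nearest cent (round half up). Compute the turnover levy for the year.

1 Jan – 22 Mar 2023: 81 days, exemption $179000 → ($229000 − $179000) × 1% × 81/365 = $110.9589
23 Mar – 22 Oct 2023: 214 days, exemption $66000 → ($229000 − $66000) × 1% × 214/365 = $955.6712
23 Oct – 31 Dec 2023: 70 days, exemption $125000 → ($229000 − $125000) × 1% × 70/365 = $199.4521
Total = $1266.0822

$1266.08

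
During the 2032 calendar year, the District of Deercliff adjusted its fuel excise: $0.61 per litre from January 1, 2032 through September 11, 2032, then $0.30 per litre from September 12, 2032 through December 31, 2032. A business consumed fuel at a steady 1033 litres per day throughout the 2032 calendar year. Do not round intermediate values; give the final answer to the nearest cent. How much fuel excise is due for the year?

$195082.05

January 1 – September 11, 2032: 255 days × 1033 litres/day = 263,415 litres at $0.61/litre → $160683.15
September 12 – December 31, 2032: 111 days × 1033 litres/day = 114,663 litres at $0.30/litre → $34398.90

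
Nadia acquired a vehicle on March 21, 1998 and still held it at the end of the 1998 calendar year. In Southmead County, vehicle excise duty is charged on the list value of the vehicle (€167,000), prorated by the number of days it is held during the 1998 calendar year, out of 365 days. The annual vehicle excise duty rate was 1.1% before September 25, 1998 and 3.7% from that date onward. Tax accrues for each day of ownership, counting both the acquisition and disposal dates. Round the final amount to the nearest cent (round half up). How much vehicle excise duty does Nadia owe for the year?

€2,605.20

March 21 – September 24, 1998: 188 days at 1.1% → €167,000 × 1.1% × 188/365 = €946.1808
September 25 – December 31, 1998: 98 days at 3.7% → €167,000 × 3.7% × 98/365 = €1,659.0192
Total = €2,605.2000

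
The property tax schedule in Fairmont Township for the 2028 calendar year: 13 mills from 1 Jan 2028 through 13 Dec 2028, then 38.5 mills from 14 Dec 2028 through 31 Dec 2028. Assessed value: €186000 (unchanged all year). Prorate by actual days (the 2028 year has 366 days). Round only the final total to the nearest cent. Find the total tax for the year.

1 Jan – 13 Dec 2028: 348 days at 13 mills → €186000 × 1.3% × 348/366 = €2299.0820
14 Dec – 31 Dec 2028: 18 days at 38.5 mills → €186000 × 3.85% × 18/366 = €352.1803
Total = €2651.2623

€2651.26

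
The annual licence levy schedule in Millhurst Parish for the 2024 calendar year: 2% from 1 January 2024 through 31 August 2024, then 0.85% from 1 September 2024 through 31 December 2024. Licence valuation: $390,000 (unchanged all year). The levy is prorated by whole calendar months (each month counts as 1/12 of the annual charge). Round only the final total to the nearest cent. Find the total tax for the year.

$6,305.00

1 January – 31 August 2024: 8 months at 2% → $390,000 × 2% × 8/12 = $5,200.0000
1 September – 31 December 2024: 4 months at 0.85% → $390,000 × 0.85% × 4/12 = $1,105.0000
Total = $6,305.0000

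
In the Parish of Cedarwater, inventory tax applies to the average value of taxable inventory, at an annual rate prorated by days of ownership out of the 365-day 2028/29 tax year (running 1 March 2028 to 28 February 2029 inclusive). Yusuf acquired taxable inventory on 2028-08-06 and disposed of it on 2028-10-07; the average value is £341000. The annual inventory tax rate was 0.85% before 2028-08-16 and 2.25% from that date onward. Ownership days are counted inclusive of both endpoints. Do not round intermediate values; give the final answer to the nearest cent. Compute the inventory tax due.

£1193.50

2028-08-06 to 2028-08-15: 10 days at 0.85% → £341000 × 0.85% × 10/365 = £79.4110
2028-08-16 to 2028-10-07: 53 days at 2.25% → £341000 × 2.25% × 53/365 = £1114.0890
Total = £1193.5000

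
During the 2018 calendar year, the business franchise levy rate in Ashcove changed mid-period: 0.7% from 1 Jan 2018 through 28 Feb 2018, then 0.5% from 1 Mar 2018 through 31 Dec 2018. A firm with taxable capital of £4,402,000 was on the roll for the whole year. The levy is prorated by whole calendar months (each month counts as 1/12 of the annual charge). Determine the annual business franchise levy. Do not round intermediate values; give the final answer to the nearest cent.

1 Jan – 28 Feb 2018: 2 months at 0.7% → £4,402,000 × 0.7% × 2/12 = £5,135.6667
1 Mar – 31 Dec 2018: 10 months at 0.5% → £4,402,000 × 0.5% × 10/12 = £18,341.6667
Total = £23,477.3333

£23,477.33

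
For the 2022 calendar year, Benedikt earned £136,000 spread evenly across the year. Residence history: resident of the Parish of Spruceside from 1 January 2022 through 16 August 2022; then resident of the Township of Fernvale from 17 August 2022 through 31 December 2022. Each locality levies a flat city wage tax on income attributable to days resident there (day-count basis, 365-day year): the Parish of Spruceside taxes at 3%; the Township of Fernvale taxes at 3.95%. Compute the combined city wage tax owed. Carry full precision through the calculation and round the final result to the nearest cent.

£4,564.94

The Parish of Spruceside, 1 January – 16 August 2022: 228 days → £136,000 × 3% × 228/365 = £2,548.6027
The Township of Fernvale, 17 August – 31 December 2022: 137 days → £136,000 × 3.95% × 137/365 = £2,016.3397
Total = £4,564.9425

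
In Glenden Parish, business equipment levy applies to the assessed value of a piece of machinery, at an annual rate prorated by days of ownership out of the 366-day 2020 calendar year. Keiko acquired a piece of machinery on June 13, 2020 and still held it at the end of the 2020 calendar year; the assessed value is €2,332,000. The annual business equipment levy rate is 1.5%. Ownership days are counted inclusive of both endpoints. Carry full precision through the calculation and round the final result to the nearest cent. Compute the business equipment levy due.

Days held (June 13 – December 31, 2020): 202 out of 366
Tax = €2,332,000 × 1.5% × 202/366 = €19,305.9016

€19,305.90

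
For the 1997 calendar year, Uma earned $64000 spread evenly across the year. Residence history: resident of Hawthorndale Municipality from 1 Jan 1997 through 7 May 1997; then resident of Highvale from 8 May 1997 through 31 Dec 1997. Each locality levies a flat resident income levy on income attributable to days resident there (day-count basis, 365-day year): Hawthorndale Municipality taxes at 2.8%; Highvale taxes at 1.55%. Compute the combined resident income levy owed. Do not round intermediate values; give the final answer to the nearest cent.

$1270.36

Hawthorndale Municipality, 1 Jan – 7 May 1997: 127 days → $64000 × 2.8% × 127/365 = $623.5178
Highvale, 8 May – 31 Dec 1997: 238 days → $64000 × 1.55% × 238/365 = $646.8384
Total = $1270.3562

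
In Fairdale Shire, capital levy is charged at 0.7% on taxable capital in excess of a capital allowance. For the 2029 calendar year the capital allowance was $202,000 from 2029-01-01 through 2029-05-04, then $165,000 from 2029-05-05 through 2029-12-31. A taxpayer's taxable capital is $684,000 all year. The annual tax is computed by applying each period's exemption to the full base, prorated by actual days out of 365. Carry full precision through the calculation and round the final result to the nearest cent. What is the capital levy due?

2029-01-01 to 2029-05-04: 124 days, exemption $202,000 → ($684,000 − $202,000) × 0.7% × 124/365 = $1,146.2356
2029-05-05 to 2029-12-31: 241 days, exemption $165,000 → ($684,000 − $165,000) × 0.7% × 241/365 = $2,398.7753
Total = $3,545.0110

$3,545.01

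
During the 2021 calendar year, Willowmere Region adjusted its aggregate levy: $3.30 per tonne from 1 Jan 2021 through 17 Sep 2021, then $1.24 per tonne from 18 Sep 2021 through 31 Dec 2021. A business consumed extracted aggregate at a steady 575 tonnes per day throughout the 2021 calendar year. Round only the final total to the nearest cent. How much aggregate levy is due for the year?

$568,215.00

1 Jan – 17 Sep 2021: 260 days × 575 tonnes/day = 149,500 tonnes at $3.30/tonne → $493,350.00
18 Sep – 31 Dec 2021: 105 days × 575 tonnes/day = 60,375 tonnes at $1.24/tonne → $74,865.00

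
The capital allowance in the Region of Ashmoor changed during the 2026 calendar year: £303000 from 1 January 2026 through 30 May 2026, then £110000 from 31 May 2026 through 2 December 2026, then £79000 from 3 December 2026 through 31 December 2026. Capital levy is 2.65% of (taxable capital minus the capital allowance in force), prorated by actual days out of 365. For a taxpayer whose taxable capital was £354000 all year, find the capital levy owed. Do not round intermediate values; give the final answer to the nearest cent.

1 January – 30 May 2026: 150 days, exemption £303000 → (£354000 − £303000) × 2.65% × 150/365 = £555.4110
31 May – 2 December 2026: 186 days, exemption £110000 → (£354000 − £110000) × 2.65% × 186/365 = £3295.0027
3 December – 31 December 2026: 29 days, exemption £79000 → (£354000 − £79000) × 2.65% × 29/365 = £579.0068
Total = £4429.4205

£4429.42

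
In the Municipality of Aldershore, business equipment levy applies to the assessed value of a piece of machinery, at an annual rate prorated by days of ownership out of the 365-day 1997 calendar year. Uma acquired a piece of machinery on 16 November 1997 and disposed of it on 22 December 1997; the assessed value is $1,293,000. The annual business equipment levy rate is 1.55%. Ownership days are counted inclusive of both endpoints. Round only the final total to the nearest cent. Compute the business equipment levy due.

$2,031.60

Days held (16 November – 22 December 1997): 37 out of 365
Tax = $1,293,000 × 1.55% × 37/365 = $2,031.6041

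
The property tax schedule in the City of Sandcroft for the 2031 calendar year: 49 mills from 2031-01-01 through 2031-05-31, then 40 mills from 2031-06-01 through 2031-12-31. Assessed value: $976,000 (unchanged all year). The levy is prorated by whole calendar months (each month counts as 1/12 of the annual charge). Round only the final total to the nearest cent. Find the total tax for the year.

$42,700.00

2031-01-01 to 2031-05-31: 5 months at 49 mills → $976,000 × 4.9% × 5/12 = $19,926.6667
2031-06-01 to 2031-12-31: 7 months at 40 mills → $976,000 × 4% × 7/12 = $22,773.3333
Total = $42,700.0000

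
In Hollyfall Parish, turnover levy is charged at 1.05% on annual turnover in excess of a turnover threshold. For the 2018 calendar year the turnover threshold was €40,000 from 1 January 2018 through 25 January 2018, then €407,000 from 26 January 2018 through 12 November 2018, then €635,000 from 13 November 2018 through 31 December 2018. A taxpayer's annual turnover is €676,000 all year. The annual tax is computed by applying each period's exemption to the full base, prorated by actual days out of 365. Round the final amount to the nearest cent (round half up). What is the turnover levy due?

1 January – 25 January 2018: 25 days, exemption €40,000 → (€676,000 − €40,000) × 1.05% × 25/365 = €457.3973
26 January – 12 November 2018: 291 days, exemption €407,000 → (€676,000 − €407,000) × 1.05% × 291/365 = €2,251.8616
13 November – 31 December 2018: 49 days, exemption €635,000 → (€676,000 − €635,000) × 1.05% × 49/365 = €57.7932
Total = €2,767.0521

€2,767.05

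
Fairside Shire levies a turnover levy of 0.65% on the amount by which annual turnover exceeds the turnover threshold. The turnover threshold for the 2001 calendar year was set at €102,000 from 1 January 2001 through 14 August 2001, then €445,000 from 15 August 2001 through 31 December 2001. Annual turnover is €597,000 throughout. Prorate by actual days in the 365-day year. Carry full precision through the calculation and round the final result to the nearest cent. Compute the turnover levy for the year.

1 January – 14 August 2001: 226 days, exemption €102,000 → (€597,000 − €102,000) × 0.65% × 226/365 = €1,992.2055
15 August – 31 December 2001: 139 days, exemption €445,000 → (€597,000 − €445,000) × 0.65% × 139/365 = €376.2521
Total = €2,368.4575

€2,368.46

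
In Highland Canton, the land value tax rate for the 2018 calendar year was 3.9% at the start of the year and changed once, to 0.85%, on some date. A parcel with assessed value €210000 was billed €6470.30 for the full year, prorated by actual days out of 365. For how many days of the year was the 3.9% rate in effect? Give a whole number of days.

267 days

Let d = days at the first rate; then 365 − d days at the second rate.
€210000 × [3.9%·d + 0.85%·(365−d)] / 365 = €6470.30
Solving gives d = 267, so the new rate took effect on September 25, 2018.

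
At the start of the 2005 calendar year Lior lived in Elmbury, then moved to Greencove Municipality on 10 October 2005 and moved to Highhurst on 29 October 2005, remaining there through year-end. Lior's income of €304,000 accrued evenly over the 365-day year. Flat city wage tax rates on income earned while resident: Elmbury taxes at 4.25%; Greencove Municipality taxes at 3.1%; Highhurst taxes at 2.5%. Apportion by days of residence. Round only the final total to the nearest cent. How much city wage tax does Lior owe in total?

€11,805.19

Elmbury, 1 January – 9 October 2005: 282 days → €304,000 × 4.25% × 282/365 = €9,982.0274
Greencove Municipality, 10 October – 28 October 2005: 19 days → €304,000 × 3.1% × 19/365 = €490.5644
Highhurst, 29 October – 31 December 2005: 64 days → €304,000 × 2.5% × 64/365 = €1,332.6027
Total = €11,805.1945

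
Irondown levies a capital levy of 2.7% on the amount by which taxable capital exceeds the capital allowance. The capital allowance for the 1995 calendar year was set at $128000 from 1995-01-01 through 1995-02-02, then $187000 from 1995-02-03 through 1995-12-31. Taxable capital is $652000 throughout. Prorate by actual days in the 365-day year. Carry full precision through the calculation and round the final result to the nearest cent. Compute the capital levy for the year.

$12699.02

1995-01-01 to 1995-02-02: 33 days, exemption $128000 → ($652000 − $128000) × 2.7% × 33/365 = $1279.1342
1995-02-03 to 1995-12-31: 332 days, exemption $187000 → ($652000 − $187000) × 2.7% × 332/365 = $11419.8904
Total = $12699.0247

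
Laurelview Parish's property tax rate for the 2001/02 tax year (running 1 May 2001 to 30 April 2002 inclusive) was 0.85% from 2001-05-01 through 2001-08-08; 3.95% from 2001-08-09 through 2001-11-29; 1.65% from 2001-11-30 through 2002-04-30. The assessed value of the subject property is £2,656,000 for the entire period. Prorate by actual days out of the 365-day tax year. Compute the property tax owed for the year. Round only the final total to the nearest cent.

£56,914.81

2001-05-01 to 2001-08-08: 100 days at 0.85% → £2,656,000 × 0.85% × 100/365 = £6,185.2055
2001-08-09 to 2001-11-29: 113 days at 3.95% → £2,656,000 × 3.95% × 113/365 = £32,479.6055
2001-11-30 to 2002-04-30: 152 days at 1.65% → £2,656,000 × 1.65% × 152/365 = £18,249.9945
Total = £56,914.8055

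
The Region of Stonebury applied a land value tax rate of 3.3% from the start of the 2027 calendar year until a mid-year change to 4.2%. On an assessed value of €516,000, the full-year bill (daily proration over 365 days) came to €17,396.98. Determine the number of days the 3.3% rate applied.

336 days

Let d = days at the first rate; then 365 − d days at the second rate.
€516,000 × [3.3%·d + 4.2%·(365−d)] / 365 = €17,396.98
Solving gives d = 336, so the new rate took effect on December 3, 2027.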